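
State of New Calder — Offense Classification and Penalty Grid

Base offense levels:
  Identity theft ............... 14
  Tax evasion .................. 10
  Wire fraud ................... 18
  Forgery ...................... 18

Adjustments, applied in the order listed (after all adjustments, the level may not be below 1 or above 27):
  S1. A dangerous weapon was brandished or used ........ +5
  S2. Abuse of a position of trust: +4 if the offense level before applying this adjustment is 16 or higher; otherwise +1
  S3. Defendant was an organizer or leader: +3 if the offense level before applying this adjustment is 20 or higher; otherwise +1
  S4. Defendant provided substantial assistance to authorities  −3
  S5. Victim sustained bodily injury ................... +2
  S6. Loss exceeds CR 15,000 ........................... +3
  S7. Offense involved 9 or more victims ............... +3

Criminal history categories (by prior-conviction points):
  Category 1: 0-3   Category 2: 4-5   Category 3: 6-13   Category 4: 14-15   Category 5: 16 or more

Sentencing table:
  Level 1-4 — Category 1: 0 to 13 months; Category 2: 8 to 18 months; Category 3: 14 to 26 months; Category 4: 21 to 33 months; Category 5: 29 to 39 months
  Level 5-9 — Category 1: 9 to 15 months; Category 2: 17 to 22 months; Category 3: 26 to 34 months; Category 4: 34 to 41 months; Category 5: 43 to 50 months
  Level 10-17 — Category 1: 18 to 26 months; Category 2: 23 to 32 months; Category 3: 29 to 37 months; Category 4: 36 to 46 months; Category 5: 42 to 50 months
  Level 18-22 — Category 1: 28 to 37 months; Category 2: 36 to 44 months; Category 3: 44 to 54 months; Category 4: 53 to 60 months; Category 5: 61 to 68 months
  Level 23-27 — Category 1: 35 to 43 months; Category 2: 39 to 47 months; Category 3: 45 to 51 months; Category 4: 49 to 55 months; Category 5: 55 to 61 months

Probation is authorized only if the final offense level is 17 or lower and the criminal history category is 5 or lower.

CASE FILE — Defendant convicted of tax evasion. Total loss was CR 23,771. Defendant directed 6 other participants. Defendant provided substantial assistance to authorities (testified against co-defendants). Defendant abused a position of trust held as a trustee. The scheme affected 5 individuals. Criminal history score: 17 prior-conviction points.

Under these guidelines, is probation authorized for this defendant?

Yes

Base offense level for tax evasion: 10.
S1 does not apply.
S2 applies (level before this adjustment is 10 < 16, so +1): 10 + 1 = 11.
S3 applies (level before this adjustment is 11 < 20, so +1): 11 + 1 = 12.
S4 applies: 12 − 3 = 9.
S6 applies: 9 + 3 = 12.
S7 does not apply.
Final offense level: 12.
Criminal history: 17 prior points → Category 5 (16+).
Level 12 falls in the 10-17 band.
Grid: Level 10-17 × Category 5 = 42-50 months.
Probation check: level 12 ≤ 17 and category 5 ≤ 5 → eligible.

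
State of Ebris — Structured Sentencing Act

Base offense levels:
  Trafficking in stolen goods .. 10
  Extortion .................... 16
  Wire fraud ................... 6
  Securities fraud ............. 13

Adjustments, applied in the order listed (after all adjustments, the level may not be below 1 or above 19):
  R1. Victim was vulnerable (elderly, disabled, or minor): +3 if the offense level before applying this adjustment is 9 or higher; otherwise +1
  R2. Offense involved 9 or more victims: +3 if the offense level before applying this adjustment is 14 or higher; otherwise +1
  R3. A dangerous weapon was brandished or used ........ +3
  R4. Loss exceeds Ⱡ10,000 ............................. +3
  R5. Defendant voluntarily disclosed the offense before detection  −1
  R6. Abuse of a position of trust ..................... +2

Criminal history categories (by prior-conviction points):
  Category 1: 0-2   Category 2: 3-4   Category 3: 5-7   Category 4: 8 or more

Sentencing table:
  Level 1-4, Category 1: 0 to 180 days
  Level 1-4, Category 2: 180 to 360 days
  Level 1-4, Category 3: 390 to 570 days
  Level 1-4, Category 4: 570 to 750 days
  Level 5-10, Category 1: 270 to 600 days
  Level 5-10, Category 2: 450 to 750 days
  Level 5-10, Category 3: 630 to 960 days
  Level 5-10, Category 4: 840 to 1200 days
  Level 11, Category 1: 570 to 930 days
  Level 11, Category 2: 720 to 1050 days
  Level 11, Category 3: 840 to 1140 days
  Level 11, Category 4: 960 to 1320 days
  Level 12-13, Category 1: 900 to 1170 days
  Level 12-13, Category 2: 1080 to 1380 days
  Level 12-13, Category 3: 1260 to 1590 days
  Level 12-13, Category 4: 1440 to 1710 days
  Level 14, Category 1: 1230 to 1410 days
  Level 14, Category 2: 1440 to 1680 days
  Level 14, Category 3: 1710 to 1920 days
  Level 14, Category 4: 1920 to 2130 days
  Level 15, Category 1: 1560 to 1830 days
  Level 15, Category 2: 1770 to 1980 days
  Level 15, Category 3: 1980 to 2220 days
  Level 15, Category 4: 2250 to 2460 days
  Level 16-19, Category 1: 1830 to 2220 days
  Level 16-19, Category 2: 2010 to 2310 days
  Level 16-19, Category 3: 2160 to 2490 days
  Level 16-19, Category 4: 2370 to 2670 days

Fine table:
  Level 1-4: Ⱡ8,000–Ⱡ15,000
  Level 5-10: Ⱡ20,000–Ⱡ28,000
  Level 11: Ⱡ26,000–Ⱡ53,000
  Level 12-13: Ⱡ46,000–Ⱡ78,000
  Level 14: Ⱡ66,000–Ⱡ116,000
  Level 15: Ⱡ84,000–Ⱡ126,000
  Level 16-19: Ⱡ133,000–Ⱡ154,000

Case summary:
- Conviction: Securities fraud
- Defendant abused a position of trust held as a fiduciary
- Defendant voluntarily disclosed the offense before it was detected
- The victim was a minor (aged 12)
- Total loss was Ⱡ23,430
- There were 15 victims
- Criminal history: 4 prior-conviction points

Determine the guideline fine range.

Base offense level for securities fraud: 13.
R1 applies (level before this adjustment is 13 ≥ 9, so +3): 13 + 3 = 16.
R2 applies (level before this adjustment is 16 ≥ 14, so +3): 16 + 3 = 19.
R3 does not apply.
R4 applies: 19 + 3 = 22.
R5 applies: 22 − 1 = 21.
R6 applies: 21 + 2 = 23.
Level 23 exceeds the maximum of 19; capped at 19.
Final offense level: 19.
Level 19 falls in the 16-19 band.
Fine table: Level 16-19 → Ⱡ133,000–Ⱡ154,000.

Ⱡ133,000–Ⱡ154,000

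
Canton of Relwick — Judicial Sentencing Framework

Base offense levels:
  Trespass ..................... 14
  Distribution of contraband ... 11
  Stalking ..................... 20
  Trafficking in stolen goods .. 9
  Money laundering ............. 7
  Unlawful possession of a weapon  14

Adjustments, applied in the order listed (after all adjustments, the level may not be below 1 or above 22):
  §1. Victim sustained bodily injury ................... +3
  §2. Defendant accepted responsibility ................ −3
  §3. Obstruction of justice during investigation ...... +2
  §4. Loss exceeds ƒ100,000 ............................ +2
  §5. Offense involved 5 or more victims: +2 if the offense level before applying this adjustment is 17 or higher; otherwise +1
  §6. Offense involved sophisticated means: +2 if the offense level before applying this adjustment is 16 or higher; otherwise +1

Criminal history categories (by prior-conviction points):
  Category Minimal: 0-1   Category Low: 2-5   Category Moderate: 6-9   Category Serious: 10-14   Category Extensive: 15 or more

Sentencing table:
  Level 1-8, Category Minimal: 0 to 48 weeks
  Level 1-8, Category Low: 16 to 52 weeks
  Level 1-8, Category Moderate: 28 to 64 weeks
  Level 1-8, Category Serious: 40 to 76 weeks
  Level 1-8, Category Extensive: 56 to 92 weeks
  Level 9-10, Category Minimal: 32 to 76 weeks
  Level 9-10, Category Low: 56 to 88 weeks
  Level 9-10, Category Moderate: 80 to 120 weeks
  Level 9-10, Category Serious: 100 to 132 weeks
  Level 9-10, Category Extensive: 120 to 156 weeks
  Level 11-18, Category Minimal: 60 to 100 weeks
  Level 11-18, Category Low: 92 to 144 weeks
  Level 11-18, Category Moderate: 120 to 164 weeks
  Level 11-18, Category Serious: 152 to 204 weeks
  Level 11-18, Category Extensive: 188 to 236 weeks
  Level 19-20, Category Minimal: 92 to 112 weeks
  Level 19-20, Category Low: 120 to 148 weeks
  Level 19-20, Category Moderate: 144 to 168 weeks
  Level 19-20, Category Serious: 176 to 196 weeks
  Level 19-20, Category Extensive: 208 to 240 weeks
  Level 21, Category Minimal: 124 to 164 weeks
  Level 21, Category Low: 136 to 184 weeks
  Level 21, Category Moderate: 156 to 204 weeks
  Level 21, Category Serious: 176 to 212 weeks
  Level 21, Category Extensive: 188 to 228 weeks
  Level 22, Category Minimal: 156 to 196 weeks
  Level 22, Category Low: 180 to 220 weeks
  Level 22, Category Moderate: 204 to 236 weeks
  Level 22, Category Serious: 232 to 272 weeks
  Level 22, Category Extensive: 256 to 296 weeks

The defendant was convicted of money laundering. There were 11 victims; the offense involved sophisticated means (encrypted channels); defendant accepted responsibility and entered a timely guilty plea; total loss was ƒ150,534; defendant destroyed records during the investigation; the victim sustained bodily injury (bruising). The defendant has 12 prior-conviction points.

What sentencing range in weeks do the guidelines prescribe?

Base offense level for money laundering: 7.
§1 applies: 7 + 3 = 10.
§2 applies: 10 − 3 = 7.
§3 applies: 7 + 2 = 9.
§4 applies: 9 + 2 = 11.
§5 applies (level before this adjustment is 11 < 17, so +1): 11 + 1 = 12.
§6 applies (level before this adjustment is 12 < 16, so +1): 12 + 1 = 13.
Final offense level: 13.
Criminal history: 12 prior points → Category Serious (10-14).
Level 13 falls in the 11-18 band.
Grid: Level 11-18 × Category Serious = 152-204 weeks.

152-204 weeks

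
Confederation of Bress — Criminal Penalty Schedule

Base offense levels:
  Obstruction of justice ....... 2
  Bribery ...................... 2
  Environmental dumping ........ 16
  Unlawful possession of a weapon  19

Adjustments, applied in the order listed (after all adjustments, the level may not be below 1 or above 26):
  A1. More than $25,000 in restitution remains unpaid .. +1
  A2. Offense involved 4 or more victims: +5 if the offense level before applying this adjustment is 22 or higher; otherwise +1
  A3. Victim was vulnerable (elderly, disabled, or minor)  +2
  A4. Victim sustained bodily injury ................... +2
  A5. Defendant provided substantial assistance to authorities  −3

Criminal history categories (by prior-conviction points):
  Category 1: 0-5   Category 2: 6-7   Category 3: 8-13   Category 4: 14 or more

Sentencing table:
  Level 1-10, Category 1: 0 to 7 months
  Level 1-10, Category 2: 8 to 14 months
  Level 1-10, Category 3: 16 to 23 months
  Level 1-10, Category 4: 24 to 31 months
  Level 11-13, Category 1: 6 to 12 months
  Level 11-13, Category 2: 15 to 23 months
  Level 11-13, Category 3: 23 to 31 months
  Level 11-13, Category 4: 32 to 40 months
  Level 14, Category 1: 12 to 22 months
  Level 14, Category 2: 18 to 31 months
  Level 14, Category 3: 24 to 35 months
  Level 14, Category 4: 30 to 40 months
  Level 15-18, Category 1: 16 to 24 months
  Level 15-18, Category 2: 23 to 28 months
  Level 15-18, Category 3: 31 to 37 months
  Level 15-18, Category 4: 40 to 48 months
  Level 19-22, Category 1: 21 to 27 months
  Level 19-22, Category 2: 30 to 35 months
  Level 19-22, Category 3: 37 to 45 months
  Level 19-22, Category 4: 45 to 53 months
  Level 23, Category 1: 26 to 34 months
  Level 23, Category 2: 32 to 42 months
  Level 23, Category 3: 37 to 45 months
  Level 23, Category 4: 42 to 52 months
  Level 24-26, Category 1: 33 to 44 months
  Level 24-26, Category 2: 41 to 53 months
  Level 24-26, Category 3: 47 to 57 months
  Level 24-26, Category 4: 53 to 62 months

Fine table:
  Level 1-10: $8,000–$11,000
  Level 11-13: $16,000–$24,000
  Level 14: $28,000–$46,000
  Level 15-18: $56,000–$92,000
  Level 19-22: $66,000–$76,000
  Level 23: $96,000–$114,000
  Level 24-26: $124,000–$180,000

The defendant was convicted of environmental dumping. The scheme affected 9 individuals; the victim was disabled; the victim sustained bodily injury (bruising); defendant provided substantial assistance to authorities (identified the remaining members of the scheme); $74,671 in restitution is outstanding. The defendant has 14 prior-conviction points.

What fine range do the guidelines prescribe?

Base offense level for environmental dumping: 16.
A1 applies: 16 + 1 = 17.
A2 applies (level before this adjustment is 17 < 22, so +1): 17 + 1 = 18.
A3 applies: 18 + 2 = 20.
A4 applies: 20 + 2 = 22.
A5 applies: 22 − 3 = 19.
Final offense level: 19.
Level 19 falls in the 19-22 band.
Fine table: Level 19-22 → $66,000–$76,000.

$66,000–$76,000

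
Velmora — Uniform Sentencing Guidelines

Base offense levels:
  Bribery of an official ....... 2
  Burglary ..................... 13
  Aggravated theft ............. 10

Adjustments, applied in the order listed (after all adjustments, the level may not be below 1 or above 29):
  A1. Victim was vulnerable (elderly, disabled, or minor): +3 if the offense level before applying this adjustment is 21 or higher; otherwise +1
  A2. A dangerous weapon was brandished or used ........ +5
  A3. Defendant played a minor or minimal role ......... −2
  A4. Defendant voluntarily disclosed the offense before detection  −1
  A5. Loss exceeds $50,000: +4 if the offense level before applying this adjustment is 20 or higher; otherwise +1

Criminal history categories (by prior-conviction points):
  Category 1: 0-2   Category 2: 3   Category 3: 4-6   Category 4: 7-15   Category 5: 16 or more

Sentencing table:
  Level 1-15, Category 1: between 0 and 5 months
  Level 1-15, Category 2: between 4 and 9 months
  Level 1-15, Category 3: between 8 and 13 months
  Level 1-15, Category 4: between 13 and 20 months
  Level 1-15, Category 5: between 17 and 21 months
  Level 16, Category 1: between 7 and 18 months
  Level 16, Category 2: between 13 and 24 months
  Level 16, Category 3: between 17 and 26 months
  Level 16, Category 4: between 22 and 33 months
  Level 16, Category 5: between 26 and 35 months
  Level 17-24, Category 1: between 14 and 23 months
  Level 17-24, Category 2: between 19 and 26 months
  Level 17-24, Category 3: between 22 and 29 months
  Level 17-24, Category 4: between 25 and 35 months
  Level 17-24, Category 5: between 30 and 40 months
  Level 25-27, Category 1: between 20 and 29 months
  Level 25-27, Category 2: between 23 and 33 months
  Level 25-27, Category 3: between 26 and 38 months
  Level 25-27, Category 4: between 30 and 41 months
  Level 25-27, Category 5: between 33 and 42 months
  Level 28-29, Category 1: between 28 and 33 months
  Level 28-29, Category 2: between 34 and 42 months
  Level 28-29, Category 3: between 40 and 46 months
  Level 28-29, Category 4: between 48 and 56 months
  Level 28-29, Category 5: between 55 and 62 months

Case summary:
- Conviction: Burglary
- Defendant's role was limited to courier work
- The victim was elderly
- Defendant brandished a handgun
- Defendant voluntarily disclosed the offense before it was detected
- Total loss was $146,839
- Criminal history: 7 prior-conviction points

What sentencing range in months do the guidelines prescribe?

Base offense level for burglary: 13.
A1 applies (level before this adjustment is 13 < 21, so +1): 13 + 1 = 14.
A2 applies: 14 + 5 = 19.
A3 applies: 19 − 2 = 17.
A4 applies: 17 − 1 = 16.
A5 applies (level before this adjustment is 16 < 20, so +1): 16 + 1 = 17.
Final offense level: 17.
Criminal history: 7 prior points → Category 4 (7-15).
Level 17 falls in the 17-24 band.
Grid: Level 17-24 × Category 4 = 25-35 months.

25-35 months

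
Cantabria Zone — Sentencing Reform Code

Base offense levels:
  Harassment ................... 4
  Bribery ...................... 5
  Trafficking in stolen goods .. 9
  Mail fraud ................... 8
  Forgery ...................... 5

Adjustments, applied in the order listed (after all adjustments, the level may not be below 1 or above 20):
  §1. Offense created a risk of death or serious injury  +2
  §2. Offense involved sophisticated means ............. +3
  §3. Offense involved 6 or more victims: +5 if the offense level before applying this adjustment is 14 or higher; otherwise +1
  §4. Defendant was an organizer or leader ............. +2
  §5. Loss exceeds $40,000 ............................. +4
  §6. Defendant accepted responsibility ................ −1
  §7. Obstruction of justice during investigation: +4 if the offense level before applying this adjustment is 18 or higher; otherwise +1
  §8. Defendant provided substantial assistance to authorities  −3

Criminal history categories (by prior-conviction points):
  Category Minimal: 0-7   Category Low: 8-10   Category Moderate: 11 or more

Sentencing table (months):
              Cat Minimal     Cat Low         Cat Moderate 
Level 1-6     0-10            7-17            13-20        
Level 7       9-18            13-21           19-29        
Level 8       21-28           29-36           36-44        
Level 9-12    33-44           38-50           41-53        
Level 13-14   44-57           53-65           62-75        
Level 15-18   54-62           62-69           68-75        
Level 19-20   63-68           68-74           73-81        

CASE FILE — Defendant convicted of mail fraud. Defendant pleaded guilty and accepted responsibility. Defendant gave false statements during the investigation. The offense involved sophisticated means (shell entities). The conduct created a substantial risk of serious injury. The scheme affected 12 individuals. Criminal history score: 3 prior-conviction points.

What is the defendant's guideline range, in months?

Base offense level for mail fraud: 8.
§1 applies: 8 + 2 = 10.
§2 applies: 10 + 3 = 13.
§3 applies (level before this adjustment is 13 < 14, so +1): 13 + 1 = 14.
§4 does not apply.
§5 does not apply.
§6 applies: 14 − 1 = 13.
§7 applies (level before this adjustment is 13 < 18, so +1): 13 + 1 = 14.
§8 does not apply.
Final offense level: 14.
Criminal history: 3 prior points → Category Minimal (0-7).
Level 14 falls in the 13-14 band.
Grid: Level 13-14 × Category Minimal = 44-57 months.

44-57 months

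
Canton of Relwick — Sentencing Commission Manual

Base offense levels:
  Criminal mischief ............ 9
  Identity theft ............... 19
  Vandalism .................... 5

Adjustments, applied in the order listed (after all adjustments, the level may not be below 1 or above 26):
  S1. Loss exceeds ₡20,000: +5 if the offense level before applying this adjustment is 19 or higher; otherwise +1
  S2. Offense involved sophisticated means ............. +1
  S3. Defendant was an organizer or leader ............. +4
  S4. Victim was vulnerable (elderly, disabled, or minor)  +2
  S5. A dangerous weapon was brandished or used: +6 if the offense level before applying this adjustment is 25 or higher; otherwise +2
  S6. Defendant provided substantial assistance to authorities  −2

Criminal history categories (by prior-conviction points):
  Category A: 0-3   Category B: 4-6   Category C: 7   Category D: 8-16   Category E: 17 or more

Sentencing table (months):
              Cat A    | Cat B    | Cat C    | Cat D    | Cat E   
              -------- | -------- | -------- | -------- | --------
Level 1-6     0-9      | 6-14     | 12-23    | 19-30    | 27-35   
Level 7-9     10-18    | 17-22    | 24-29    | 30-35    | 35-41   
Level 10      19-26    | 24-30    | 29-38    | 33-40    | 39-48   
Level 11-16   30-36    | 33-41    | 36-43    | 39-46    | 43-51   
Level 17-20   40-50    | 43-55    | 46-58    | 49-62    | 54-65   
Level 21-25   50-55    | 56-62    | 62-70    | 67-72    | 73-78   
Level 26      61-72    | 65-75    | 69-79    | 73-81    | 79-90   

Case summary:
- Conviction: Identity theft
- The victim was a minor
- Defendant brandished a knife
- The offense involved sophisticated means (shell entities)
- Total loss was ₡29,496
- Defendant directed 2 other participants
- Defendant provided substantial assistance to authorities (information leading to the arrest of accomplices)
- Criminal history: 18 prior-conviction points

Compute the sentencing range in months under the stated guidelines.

79-90 months

Base offense level for identity theft: 19.
S1 applies (level before this adjustment is 19 ≥ 19, so +5): 19 + 5 = 24.
S2 applies: 24 + 1 = 25.
S3 applies: 25 + 4 = 29.
S4 applies: 29 + 2 = 31.
S5 applies (level before this adjustment is 31 ≥ 25, so +6): 31 + 6 = 37.
S6 applies: 37 − 2 = 35.
Level 35 exceeds the maximum of 26; capped at 26.
Final offense level: 26.
Criminal history: 18 prior points → Category E (17+).
Level 26 falls in the 26 band.
Grid: Level 26 × Category E = 79-90 months.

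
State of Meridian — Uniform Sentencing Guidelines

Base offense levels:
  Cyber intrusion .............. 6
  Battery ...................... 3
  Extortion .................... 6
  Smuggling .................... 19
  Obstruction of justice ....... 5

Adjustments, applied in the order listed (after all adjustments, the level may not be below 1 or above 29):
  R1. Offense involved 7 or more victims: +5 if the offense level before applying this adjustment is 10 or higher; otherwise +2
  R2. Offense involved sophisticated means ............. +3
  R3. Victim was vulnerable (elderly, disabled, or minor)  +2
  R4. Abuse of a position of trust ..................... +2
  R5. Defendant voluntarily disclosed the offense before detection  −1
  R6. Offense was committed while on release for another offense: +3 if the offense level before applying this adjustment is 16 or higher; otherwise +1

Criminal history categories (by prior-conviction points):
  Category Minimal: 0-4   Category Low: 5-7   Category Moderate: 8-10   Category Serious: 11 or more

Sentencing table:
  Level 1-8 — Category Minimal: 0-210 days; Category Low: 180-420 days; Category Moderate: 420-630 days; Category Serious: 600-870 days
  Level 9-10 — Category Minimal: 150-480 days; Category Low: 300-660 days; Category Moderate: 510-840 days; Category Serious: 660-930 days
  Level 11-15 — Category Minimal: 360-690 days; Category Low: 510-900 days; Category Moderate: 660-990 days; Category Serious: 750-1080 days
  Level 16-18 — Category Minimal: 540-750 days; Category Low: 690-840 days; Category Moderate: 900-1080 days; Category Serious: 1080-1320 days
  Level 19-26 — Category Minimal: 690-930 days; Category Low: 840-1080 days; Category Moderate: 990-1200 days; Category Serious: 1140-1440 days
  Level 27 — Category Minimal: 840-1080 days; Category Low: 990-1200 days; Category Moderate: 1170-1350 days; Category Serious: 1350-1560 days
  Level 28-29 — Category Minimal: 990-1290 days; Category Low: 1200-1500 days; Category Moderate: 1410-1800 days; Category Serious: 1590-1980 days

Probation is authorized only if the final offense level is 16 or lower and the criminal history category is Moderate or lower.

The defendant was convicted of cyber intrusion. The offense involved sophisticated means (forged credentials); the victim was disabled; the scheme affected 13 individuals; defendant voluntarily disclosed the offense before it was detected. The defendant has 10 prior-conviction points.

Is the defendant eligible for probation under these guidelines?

Yes

Base offense level for cyber intrusion: 6.
R1 applies (level before this adjustment is 6 < 10, so +2): 6 + 2 = 8.
R2 applies: 8 + 3 = 11.
R3 applies: 11 + 2 = 13.
R5 applies: 13 − 1 = 12.
Final offense level: 12.
Criminal history: 10 prior points → Category Moderate (8-10).
Level 12 falls in the 11-15 band.
Grid: Level 11-15 × Category Moderate = 660-990 days.
Probation check: level 12 ≤ 16 and category Moderate ≤ Moderate → eligible.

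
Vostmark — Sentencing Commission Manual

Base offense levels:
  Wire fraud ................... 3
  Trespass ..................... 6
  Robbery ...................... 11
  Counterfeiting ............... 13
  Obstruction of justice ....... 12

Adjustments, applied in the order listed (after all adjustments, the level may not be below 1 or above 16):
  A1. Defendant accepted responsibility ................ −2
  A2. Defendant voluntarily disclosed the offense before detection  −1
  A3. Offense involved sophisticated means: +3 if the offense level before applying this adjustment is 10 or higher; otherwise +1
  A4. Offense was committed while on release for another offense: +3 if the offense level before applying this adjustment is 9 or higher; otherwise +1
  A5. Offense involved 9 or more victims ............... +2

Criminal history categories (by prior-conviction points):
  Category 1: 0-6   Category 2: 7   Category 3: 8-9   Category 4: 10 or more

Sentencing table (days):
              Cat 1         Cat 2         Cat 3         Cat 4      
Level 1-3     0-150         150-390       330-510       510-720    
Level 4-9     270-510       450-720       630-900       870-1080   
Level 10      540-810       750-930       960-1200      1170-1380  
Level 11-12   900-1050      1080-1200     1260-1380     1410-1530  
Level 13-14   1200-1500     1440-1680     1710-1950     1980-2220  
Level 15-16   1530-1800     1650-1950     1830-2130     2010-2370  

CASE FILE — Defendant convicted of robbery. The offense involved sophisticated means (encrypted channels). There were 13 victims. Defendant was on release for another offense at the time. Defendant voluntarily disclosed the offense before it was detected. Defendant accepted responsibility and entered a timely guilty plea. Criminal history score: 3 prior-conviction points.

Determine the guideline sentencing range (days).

Base offense level for robbery: 11.
A1 applies: 11 − 2 = 9.
A2 applies: 9 − 1 = 8.
A3 applies (level before this adjustment is 8 < 10, so +1): 8 + 1 = 9.
A4 applies (level before this adjustment is 9 ≥ 9, so +3): 9 + 3 = 12.
A5 applies: 12 + 2 = 14.
Final offense level: 14.
Criminal history: 3 prior points → Category 1 (0-6).
Level 14 falls in the 13-14 band.
Grid: Level 13-14 × Category 1 = 1200-1500 days.

1200-1500 days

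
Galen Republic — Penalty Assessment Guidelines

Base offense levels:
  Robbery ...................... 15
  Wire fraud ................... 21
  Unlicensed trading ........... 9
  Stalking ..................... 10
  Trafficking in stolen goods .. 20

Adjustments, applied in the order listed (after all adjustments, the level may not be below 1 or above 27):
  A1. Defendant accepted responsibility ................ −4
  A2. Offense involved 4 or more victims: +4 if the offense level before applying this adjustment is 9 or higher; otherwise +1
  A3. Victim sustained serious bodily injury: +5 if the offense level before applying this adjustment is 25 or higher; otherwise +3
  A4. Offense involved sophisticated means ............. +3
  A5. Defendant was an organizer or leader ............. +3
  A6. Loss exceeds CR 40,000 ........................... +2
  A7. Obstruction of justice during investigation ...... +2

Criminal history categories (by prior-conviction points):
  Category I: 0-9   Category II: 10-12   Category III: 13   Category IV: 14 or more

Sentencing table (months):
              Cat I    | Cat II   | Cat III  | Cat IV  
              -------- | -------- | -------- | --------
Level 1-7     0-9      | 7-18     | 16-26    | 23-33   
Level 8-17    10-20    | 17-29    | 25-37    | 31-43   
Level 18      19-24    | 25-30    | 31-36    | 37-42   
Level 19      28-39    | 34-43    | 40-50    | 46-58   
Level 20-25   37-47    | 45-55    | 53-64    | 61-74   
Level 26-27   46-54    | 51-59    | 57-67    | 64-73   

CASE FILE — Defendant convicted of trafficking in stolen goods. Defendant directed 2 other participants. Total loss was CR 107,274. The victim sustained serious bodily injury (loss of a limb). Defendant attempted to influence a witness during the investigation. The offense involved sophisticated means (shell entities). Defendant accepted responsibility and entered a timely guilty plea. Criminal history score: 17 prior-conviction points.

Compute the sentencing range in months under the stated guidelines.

64-73 months

Base offense level for trafficking in stolen goods: 20.
A1 applies: 20 − 4 = 16.
A3 applies (level before this adjustment is 16 < 25, so +3): 16 + 3 = 19.
A4 applies: 19 + 3 = 22.
A5 applies: 22 + 3 = 25.
A6 applies: 25 + 2 = 27.
A7 applies: 27 + 2 = 29.
Level 29 exceeds the maximum of 27; capped at 27.
Final offense level: 27.
Criminal history: 17 prior points → Category IV (14+).
Level 27 falls in the 26-27 band.
Grid: Level 26-27 × Category IV = 64-73 months.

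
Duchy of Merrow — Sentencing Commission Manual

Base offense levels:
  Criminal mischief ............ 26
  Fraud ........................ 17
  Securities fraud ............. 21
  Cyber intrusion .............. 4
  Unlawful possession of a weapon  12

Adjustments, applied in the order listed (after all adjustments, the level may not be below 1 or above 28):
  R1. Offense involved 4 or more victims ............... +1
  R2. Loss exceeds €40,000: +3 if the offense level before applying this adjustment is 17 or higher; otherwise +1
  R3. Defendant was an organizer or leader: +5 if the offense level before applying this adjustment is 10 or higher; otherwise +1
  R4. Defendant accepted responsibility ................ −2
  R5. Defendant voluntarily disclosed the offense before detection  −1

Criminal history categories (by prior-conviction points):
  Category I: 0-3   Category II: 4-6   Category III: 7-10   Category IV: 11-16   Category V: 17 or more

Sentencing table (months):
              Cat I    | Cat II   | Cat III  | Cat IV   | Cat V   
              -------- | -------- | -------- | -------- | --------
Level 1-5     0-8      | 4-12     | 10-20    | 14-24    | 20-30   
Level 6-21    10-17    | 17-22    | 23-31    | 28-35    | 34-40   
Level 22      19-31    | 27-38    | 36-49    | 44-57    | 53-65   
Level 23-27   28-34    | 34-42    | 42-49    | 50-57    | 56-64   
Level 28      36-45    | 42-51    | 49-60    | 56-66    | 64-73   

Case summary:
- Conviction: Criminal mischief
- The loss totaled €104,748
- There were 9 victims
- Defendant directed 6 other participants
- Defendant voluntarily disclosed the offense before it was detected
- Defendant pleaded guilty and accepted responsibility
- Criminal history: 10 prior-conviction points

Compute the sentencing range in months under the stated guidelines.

49-60 months

Base offense level for criminal mischief: 26.
R1 applies: 26 + 1 = 27.
R2 applies (level before this adjustment is 27 ≥ 17, so +3): 27 + 3 = 30.
R3 applies (level before this adjustment is 30 ≥ 10, so +5): 30 + 5 = 35.
R4 applies: 35 − 2 = 33.
R5 applies: 33 − 1 = 32.
Level 32 exceeds the maximum of 28; capped at 28.
Final offense level: 28.
Criminal history: 10 prior points → Category III (7-10).
Level 28 falls in the 28 band.
Grid: Level 28 × Category III = 49-60 months.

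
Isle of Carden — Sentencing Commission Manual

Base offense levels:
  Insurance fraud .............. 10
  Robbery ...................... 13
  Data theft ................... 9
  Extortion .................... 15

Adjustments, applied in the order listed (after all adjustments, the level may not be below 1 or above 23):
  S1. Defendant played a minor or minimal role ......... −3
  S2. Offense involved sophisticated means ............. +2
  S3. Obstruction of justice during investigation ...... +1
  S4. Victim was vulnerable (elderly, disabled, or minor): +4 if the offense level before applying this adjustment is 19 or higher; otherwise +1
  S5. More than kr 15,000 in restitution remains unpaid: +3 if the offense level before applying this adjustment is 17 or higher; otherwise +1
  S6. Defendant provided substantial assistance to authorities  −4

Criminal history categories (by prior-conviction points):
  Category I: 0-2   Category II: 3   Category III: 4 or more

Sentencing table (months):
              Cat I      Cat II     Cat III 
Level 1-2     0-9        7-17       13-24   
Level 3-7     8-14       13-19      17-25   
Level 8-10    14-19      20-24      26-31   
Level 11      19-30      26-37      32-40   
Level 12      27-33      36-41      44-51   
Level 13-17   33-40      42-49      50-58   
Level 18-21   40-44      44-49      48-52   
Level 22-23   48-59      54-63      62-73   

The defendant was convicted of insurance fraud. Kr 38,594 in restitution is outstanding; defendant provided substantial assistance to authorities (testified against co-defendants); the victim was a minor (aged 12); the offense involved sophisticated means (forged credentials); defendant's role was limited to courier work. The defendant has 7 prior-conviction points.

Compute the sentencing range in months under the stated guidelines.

17-25 months

Base offense level for insurance fraud: 10.
S1 applies: 10 − 3 = 7.
S2 applies: 7 + 2 = 9.
S4 applies (level before this adjustment is 9 < 19, so +1): 9 + 1 = 10.
S5 applies (level before this adjustment is 10 < 17, so +1): 10 + 1 = 11.
S6 applies: 11 − 4 = 7.
Final offense level: 7.
Criminal history: 7 prior points → Category III (4+).
Level 7 falls in the 3-7 band.
Grid: Level 3-7 × Category III = 17-25 months.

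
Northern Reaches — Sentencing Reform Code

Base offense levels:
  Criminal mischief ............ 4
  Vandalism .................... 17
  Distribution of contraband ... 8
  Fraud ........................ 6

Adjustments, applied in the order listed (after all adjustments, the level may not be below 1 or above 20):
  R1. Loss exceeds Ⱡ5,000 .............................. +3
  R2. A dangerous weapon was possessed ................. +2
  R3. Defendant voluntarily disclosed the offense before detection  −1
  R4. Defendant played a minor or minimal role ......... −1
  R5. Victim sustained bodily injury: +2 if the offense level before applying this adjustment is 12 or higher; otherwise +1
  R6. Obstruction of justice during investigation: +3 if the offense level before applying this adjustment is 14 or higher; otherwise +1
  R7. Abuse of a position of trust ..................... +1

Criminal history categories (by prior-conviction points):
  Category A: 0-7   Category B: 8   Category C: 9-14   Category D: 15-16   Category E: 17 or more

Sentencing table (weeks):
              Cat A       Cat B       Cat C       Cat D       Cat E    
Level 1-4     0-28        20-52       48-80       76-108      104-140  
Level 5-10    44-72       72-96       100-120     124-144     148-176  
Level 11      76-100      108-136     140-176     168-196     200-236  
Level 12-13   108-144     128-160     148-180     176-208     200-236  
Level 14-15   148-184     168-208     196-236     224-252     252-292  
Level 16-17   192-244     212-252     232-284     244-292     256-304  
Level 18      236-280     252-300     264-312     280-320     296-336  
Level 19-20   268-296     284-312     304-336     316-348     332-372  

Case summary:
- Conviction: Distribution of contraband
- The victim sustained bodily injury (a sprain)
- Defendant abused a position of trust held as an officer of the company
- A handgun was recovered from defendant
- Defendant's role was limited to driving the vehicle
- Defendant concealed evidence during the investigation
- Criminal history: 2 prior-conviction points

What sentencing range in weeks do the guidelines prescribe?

108-144 weeks

Base offense level for distribution of contraband: 8.
R2 applies: 8 + 2 = 10.
R4 applies: 10 − 1 = 9.
R5 applies (level before this adjustment is 9 < 12, so +1): 9 + 1 = 10.
R6 applies (level before this adjustment is 10 < 14, so +1): 10 + 1 = 11.
R7 applies: 11 + 1 = 12.
Final offense level: 12.
Criminal history: 2 prior points → Category A (0-7).
Level 12 falls in the 12-13 band.
Grid: Level 12-13 × Category A = 108-144 weeks.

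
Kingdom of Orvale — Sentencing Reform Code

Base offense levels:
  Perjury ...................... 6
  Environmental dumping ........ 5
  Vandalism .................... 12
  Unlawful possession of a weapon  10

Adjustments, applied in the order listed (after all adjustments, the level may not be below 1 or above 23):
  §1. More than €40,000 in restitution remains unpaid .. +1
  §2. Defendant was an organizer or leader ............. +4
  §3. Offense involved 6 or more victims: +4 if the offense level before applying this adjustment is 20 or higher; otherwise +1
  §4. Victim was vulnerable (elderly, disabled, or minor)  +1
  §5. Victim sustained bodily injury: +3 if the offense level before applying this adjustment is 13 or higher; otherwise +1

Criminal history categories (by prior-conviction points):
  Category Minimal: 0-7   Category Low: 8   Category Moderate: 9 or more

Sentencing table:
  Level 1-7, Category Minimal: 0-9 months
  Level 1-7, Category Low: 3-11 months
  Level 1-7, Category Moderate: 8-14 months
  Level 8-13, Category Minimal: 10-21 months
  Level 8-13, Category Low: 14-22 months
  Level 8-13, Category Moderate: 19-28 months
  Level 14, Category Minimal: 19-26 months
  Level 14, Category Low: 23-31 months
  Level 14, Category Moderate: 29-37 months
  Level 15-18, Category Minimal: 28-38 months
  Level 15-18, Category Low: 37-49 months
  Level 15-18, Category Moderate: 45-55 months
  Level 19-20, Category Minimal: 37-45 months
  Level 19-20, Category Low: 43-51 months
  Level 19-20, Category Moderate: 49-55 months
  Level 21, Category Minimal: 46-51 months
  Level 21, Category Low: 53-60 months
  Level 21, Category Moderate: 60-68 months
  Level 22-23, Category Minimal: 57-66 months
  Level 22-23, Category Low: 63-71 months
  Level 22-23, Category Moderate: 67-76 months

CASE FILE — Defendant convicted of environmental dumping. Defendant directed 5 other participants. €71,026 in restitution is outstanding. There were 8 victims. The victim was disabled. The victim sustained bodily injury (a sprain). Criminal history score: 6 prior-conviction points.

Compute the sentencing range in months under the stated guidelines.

10-21 months

Base offense level for environmental dumping: 5.
§1 applies: 5 + 1 = 6.
§2 applies: 6 + 4 = 10.
§3 applies (level before this adjustment is 10 < 20, so +1): 10 + 1 = 11.
§4 applies: 11 + 1 = 12.
§5 applies (level before this adjustment is 12 < 13, so +1): 12 + 1 = 13.
Final offense level: 13.
Criminal history: 6 prior points → Category Minimal (0-7).
Level 13 falls in the 8-13 band.
Grid: Level 8-13 × Category Minimal = 10-21 months.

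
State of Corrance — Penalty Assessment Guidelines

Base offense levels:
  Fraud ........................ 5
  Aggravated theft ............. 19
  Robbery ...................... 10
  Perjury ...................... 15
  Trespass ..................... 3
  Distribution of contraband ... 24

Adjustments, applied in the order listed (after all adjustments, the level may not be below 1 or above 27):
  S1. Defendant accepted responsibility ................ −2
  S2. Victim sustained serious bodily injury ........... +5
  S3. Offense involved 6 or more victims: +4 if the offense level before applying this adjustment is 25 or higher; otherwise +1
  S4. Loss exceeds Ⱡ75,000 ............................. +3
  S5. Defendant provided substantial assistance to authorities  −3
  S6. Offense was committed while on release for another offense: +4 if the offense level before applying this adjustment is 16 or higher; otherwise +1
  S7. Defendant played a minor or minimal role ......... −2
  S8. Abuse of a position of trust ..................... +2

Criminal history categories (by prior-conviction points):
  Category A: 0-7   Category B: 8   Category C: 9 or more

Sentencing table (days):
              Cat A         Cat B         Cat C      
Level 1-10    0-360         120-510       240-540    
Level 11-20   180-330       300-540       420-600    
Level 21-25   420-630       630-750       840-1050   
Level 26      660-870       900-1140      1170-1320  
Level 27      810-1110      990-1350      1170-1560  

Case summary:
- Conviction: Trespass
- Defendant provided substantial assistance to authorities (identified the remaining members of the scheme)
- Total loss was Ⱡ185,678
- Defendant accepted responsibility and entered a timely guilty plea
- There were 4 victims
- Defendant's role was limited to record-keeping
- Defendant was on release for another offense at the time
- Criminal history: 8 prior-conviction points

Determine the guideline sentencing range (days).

120-510 days

Base offense level for trespass: 3.
S1 applies: 3 − 2 = 1.
S3 does not apply.
S4 applies: 1 + 3 = 4.
S5 applies: 4 − 3 = 1.
S6 applies (level before this adjustment is 1 < 16, so +1): 1 + 1 = 2.
S7 applies: 2 − 2 = 0.
S8 does not apply.
Level 0 is below the minimum of 1; floored at 1.
Final offense level: 1.
Criminal history: 8 prior points → Category B (8).
Level 1 falls in the 1-10 band.
Grid: Level 1-10 × Category B = 120-510 days.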